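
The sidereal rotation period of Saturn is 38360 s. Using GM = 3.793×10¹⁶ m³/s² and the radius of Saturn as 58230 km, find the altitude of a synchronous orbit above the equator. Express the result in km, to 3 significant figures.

A synchronous orbit has period T, so by Kepler's third law a = (μT²/4π²)^(1/3).
μT²/4π² = 3.793×10¹⁶ × (3.836×10⁴)² / 39.48 = 1.414×10²⁴ m³.
a = 1.122×10⁸ m = 1.1223×10⁵ km.
Altitude h = a − R = 1.1223×10⁵ − 58230 = 54005 km.

h_sync ≈ 54000 km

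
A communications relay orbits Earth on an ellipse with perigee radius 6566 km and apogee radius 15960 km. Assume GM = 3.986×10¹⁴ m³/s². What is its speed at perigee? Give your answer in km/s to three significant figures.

v ≈ 9.27 km/s

Semi-major axis a = (r_p + r_a)/2 = 11263 km = 1.126×10⁷ m.
Vis-viva: v² = μ(2/r − 1/a) = 3.986×10¹⁴ × (3.046×10⁻⁷ − 8.879×10⁻⁸) = 8.602×10⁷ m²/s².
v = 9275 m/s = 9.275 km/s.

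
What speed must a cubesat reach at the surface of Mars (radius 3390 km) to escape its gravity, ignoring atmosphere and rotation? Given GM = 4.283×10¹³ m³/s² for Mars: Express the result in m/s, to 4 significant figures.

v_esc ≈ 5027 m/s

r = R = 3.390×10⁶ m.
Escape speed v_esc = √(2μ/r) = √(2 × 4.283×10¹³ / 3.390×10⁶) = √(2.527×10⁷) = 5027 m/s.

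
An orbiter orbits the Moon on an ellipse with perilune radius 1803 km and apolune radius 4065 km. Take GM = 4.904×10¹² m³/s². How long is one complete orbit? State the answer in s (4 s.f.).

T ≈ 14260 s

Semi-major axis a = (r_p + r_a)/2 = (1803.0 + 4065.0)/2 = 2934.0 km = 2.934×10⁶ m.
By Kepler's third law T = 2π√(a³/μ) = 2π × 2.269×10³ = 1.426×10⁴ s.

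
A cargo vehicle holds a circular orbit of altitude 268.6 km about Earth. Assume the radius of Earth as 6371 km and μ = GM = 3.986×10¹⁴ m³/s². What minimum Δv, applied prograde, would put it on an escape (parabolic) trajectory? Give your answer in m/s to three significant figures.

Δv ≈ 3210 m/s

r = 6371 + 268.6 = 6639.6 km = 6.6396×10⁶ m.
Circular speed v_c = √(μ/r) = 7748 m/s.
Escape speed v_esc = √(2μ/r) = √2 × v_c = 10960 m/s.
Δv = v_esc − v_c = 3209 m/s.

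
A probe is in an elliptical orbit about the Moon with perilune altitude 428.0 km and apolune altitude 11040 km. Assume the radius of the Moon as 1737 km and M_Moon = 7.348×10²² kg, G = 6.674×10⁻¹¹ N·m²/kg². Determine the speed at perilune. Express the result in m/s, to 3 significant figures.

v ≈ 1970 m/s

μ = GM = 6.674×10⁻¹¹ × 7.348×10²² = 4.904×10¹² m³/s².
r_p = 1737 + 428.0 = 2165.0 km = 2.1650×10⁶ m.
r_a = 1737 + 11040 = 12777 km = 1.2777×10⁷ m.
Semi-major axis a = (r_p + r_a)/2 = 7471.0 km = 7.471×10⁶ m.
Vis-viva: v² = μ(2/r − 1/a) = 4.904×10¹² × (9.238×10⁻⁷ − 1.339×10⁻⁷) = 3.874×10⁶ m²/s².
v = 1968 m/s.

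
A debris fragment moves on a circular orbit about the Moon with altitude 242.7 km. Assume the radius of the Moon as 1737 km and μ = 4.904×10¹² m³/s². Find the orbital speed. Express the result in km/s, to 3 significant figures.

r = 1737 + 242.7 = 1979.7 km = 1.9797×10⁶ m.
For a circular orbit v = √(μ/r) = √(4.904×10¹² / 1.980×10⁶) = √(2.477×10⁶) = 1574 m/s.
That is 1.574 km/s.

v ≈ 1.57 km/s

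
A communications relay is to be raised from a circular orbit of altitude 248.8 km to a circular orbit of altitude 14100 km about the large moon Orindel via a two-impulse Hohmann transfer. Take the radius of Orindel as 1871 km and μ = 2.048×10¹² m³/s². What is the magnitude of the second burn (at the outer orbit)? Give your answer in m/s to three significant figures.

r₁ = 1871 + 248.8 = 2119.8 km = 2.1198×10⁶ m.
r₂ = 1871 + 14100 = 15971 km = 1.5971×10⁷ m.
Transfer ellipse a_t = (r₁ + r₂)/2 = 9.045×10⁶ m.
At r₁: circular v_c1 = √(μ/r₁) = 982.9 m/s; transfer-periapsis v_p = √[μ(2/r₁ − 1/a_t)] = 1306 m/s.
At r₂: circular v_c2 = √(μ/r₂) = 358.1 m/s; transfer-apoapsis v_a = √[μ(2/r₂ − 1/a_t)] = 173.4 m/s.
Δv₂ = v_c2 − v_a = 184.7 m/s.

Δv ≈ 185 m/s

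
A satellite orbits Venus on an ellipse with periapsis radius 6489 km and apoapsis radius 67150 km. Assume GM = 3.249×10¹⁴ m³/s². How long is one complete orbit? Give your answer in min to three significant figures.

T ≈ 1300 min

Semi-major axis a = (r_p + r_a)/2 = (6489.0 + 67150)/2 = 36820 km = 3.682×10⁷ m.
By Kepler's third law T = 2π√(a³/μ) = 2π × 1.239×10⁴ = 7.788×10⁴ s.
= 1298 min.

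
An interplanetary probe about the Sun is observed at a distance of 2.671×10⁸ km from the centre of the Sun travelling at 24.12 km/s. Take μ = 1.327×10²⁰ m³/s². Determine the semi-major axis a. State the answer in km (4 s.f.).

a ≈ 3.222×10⁸ km

r = 2.671×10¹¹ m.
Specific orbital energy ε = v²/2 − μ/r = (24120)²/2 − 1.327×10²⁰/2.671×10¹¹ = -2.059×10⁸ J/kg.
Since ε = −μ/(2a), a = −μ/(2ε) = 3.222×10¹¹ m = 3.2220×10⁸ km.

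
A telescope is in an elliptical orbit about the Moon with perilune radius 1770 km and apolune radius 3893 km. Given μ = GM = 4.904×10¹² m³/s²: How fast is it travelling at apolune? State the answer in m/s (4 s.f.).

Semi-major axis a = (r_p + r_a)/2 = 2831.5 km = 2.832×10⁶ m.
Vis-viva: v² = μ(2/r − 1/a) = 4.904×10¹² × (5.137×10⁻⁷ − 3.532×10⁻⁷) = 7.874×10⁵ m²/s².
v = 887.4 m/s.

v ≈ 887.4 m/s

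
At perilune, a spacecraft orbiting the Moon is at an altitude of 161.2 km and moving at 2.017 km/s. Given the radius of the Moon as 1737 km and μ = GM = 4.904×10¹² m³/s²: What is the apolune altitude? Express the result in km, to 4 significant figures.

r_p = 1737 + 161.2 = 1898.2 km = 1.898×10⁶ m.
Specific energy ε = v²/2 − μ/r = -5.494×10⁵ J/kg, so a = −μ/(2ε) = 4.463×10⁶ m.
The apsides satisfy r_p + r_a = 2a, so the apolune radius is 2a − r_p = 7.029×10⁶ m = 7028.6 km.
Apolune altitude = 7028.6 − 1737 = 5291.6 km.

apolune altitude ≈ 5292 km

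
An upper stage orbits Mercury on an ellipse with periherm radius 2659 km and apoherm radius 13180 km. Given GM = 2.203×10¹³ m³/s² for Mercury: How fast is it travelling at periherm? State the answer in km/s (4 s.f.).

Semi-major axis a = (r_p + r_a)/2 = 7919.5 km = 7.920×10⁶ m.
Vis-viva: v² = μ(2/r − 1/a) = 2.203×10¹³ × (7.522×10⁻⁷ − 1.263×10⁻⁷) = 1.379×10⁷ m²/s².
v = 3713 m/s = 3.713 km/s.

v ≈ 3.713 km/s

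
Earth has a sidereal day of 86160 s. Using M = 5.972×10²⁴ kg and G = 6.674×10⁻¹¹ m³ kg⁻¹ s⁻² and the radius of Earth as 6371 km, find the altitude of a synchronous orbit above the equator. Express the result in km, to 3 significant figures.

h_sync ≈ 35800 km

μ = GM = 6.674×10⁻¹¹ × 5.972×10²⁴ = 3.986×10¹⁴ m³/s².
A synchronous orbit has period T, so by Kepler's third law a = (μT²/4π²)^(1/3).
μT²/4π² = 3.986×10¹⁴ × (8.616×10⁴)² / 39.48 = 7.495×10²² m³.
a = 4.216×10⁷ m = 42162 km.
Altitude h = a − R = 42162 − 6371 = 35791 km.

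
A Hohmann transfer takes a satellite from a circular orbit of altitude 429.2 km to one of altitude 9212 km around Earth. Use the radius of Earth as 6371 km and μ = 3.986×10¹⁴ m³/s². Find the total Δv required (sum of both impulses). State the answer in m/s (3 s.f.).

Δv_total ≈ 2490 m/s

r₁ = 6371 + 429.2 = 6800.2 km = 6.8002×10⁶ m.
r₂ = 6371 + 9212 = 15583 km = 1.5583×10⁷ m.
Transfer ellipse a_t = (r₁ + r₂)/2 = 1.119×10⁷ m.
At r₁: circular v_c1 = √(μ/r₁) = 7656 m/s; transfer-perigee v_p = √[μ(2/r₁ − 1/a_t)] = 9034 m/s.
Δv₁ = v_p − v_c1 = 1378 m/s.
At r₂: circular v_c2 = √(μ/r₂) = 5058 m/s; transfer-apogee v_a = √[μ(2/r₂ − 1/a_t)] = 3942 m/s.
Δv₂ = v_c2 − v_a = 1115 m/s.
Total Δv = Δv₁ + Δv₂ = 2493 m/s.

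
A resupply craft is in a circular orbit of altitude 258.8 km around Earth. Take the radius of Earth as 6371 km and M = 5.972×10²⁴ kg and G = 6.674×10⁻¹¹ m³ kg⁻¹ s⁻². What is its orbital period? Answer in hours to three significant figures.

μ = GM = 6.674×10⁻¹¹ × 5.972×10²⁴ = 3.986×10¹⁴ m³/s².
r = 6371 + 258.8 = 6629.8 km = 6.6298×10⁶ m.
Kepler's third law: T = 2π√(r³/μ) = 2π√((6.630×10⁶)³ / 3.986×10¹⁴).
r³/μ = 7.311×10⁵ s², so T = 2π × 8.551×10² = 5.373×10³ s.
Converting: 5.373×10³ s ÷ 3600 = 1.492 hours.

T ≈ 1.49 hours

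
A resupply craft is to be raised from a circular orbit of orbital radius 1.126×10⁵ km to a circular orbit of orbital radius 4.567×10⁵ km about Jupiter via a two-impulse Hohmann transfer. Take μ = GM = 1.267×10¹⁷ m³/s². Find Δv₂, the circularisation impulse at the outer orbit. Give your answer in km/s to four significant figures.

r₁ = 1.126×10⁵ km = 1.126×10⁸ m.
r₂ = 4.567×10⁵ km = 4.567×10⁸ m.
Transfer ellipse a_t = (r₁ + r₂)/2 = 2.846×10⁸ m.
At r₁: circular v_c1 = √(μ/r₁) = 33540 m/s; transfer-perijove v_p = √[μ(2/r₁ − 1/a_t)] = 42490 m/s.
At r₂: circular v_c2 = √(μ/r₂) = 16660 m/s; transfer-apojove v_a = √[μ(2/r₂ − 1/a_t)] = 10480 m/s.
Δv₂ = v_c2 − v_a = 6180 m/s.
= 6.180 km/s.

Δv ≈ 6.180 km/s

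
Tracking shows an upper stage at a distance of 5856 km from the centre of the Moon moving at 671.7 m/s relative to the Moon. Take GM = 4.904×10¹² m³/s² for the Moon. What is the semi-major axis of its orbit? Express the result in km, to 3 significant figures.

a ≈ 4010 km

r = 5.856×10⁶ m.
Vis-viva rearranged: 1/a = 2/r − v²/μ = 3.415×10⁻⁷ − 9.200×10⁻⁸ = 2.495×10⁻⁷ m⁻¹.
a = 4.008×10⁶ m = 4007.6 km.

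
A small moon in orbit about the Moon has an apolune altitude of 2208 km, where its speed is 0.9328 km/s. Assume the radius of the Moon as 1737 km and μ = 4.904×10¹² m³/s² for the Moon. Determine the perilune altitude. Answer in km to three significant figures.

perilune altitude ≈ 387 km

r_a = 1737 + 2208 = 3945.0 km = 3.945×10⁶ m.
Specific energy ε = v²/2 − μ/r = -8.080×10⁵ J/kg, so a = −μ/(2ε) = 3.035×10⁶ m.
The apsides satisfy r_p + r_a = 2a, so the perilune radius is 2a − r_a = 2.124×10⁶ m = 2124.0 km.
Perilune altitude = 2124.0 − 1737 = 387.05 km.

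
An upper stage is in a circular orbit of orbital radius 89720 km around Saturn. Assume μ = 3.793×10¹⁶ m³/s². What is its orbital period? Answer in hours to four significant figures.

T ≈ 7.616 hours

r = 89720 km = 8.972×10⁷ m.
Kepler's third law: T = 2π√(r³/μ) = 2π√((8.972×10⁷)³ / 3.793×10¹⁶).
r³/μ = 1.904×10⁷ s², so T = 2π × 4.364×10³ = 2.742×10⁴ s.
Converting: 2.742×10⁴ s ÷ 3600 = 7.616 hours.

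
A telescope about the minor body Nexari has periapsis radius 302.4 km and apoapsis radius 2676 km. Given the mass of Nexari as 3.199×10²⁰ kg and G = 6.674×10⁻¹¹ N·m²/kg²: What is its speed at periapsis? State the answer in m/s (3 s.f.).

v ≈ 356 m/s

μ = GM = 6.674×10⁻¹¹ × 3.199×10²⁰ = 2.135×10¹⁰ m³/s².
Semi-major axis a = (r_p + r_a)/2 = 1489.2 km = 1.489×10⁶ m.
Vis-viva: v² = μ(2/r − 1/a) = 2.135×10¹⁰ × (6.614×10⁻⁶ − 6.715×10⁻⁷) = 1.269×10⁵ m²/s².
v = 356.2 m/s.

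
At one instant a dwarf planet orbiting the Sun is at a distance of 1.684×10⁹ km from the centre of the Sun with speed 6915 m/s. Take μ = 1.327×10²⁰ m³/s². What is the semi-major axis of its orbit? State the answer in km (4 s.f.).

r = 1.684×10¹² m.
Specific orbital energy ε = v²/2 − μ/r = (6915)²/2 − 1.327×10²⁰/1.684×10¹² = -5.489×10⁷ J/kg.
Since ε = −μ/(2a), a = −μ/(2ε) = 1.209×10¹² m = 1.2087×10⁹ km.

a ≈ 1.209×10⁹ km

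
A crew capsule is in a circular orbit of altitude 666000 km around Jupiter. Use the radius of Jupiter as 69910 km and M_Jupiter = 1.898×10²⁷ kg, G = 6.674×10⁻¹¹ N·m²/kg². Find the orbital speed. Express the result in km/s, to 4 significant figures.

v ≈ 13.12 km/s

μ = GM = 6.674×10⁻¹¹ × 1.898×10²⁷ = 1.267×10¹⁷ m³/s².
r = 69910 + 666000 = 735910 km = 7.3591×10⁸ m.
For a circular orbit v = √(μ/r) = √(1.267×10¹⁷ / 7.359×10⁸) = √(1.721×10⁸) = 13120 m/s.
That is 13.12 km/s.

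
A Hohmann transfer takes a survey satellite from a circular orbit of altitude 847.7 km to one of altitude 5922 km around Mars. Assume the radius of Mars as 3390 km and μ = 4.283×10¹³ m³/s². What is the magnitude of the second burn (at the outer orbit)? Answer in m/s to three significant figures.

Δv ≈ 448 m/s

r₁ = 3390 + 847.7 = 4237.7 km = 4.2377×10⁶ m.
r₂ = 3390 + 5922 = 9312.0 km = 9.3120×10⁶ m.
Transfer ellipse a_t = (r₁ + r₂)/2 = 6.775×10⁶ m.
At r₁: circular v_c1 = √(μ/r₁) = 3179 m/s; transfer-periapsis v_p = √[μ(2/r₁ − 1/a_t)] = 3727 m/s.
At r₂: circular v_c2 = √(μ/r₂) = 2145 m/s; transfer-apoapsis v_a = √[μ(2/r₂ − 1/a_t)] = 1696 m/s.
Δv₂ = v_c2 − v_a = 448.5 m/s.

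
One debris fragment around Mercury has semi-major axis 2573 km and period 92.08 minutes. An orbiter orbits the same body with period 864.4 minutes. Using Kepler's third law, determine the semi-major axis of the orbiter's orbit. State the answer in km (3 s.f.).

a₂ ≈ 11500 km

Kepler's third law: a³ ∝ T², so a₂ = a₁ (T₂/T₁)^(2/3).
T₂/T₁ = 9.387, (T₂/T₁)^(2/3) = 4.450.
a₂ = 2573 × 4.450 = 11450 km.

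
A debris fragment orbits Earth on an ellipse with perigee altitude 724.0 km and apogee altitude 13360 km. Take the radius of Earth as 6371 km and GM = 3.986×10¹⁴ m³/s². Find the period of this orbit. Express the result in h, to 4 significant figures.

T ≈ 4.294 h

r_p = 6371 + 724.0 = 7095.0 km = 7.0950×10⁶ m.
r_a = 6371 + 13360 = 19731 km = 1.9731×10⁷ m.
Semi-major axis a = (r_p + r_a)/2 = (7095.0 + 19731)/2 = 13413 km = 1.341×10⁷ m.
By Kepler's third law T = 2π√(a³/μ) = 2π × 2.460×10³ = 1.546×10⁴ s.
= 4.294 h.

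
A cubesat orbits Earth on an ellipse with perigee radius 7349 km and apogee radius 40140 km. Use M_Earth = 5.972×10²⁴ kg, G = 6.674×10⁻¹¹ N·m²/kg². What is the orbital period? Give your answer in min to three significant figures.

T ≈ 607 min

μ = GM = 6.674×10⁻¹¹ × 5.972×10²⁴ = 3.986×10¹⁴ m³/s².
Semi-major axis a = (r_p + r_a)/2 = (7349.0 + 40140)/2 = 23744 km = 2.374×10⁷ m.
By Kepler's third law T = 2π√(a³/μ) = 2π × 5.796×10³ = 3.641×10⁴ s.
= 606.9 min.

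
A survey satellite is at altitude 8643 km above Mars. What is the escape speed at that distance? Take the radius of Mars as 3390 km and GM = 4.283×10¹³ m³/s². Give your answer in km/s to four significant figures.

v_esc ≈ 2.668 km/s

r = 3390 + 8643 = 12033 km = 1.2033×10⁷ m.
Escape speed v_esc = √(2μ/r) = √(2 × 4.283×10¹³ / 1.203×10⁷) = √(7.119×10⁶) = 2668 m/s.
= 2.668 km/s.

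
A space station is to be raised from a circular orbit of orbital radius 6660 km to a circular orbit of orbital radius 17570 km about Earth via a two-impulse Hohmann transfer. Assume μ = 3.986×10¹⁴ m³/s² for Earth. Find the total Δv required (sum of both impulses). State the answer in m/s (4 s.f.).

Δv_total ≈ 2812 m/s

r₁ = 6660 km = 6.660×10⁶ m.
r₂ = 17570 km = 1.757×10⁷ m.
Transfer ellipse a_t = (r₁ + r₂)/2 = 1.212×10⁷ m.
At r₁: circular v_c1 = √(μ/r₁) = 7736 m/s; transfer-perigee v_p = √[μ(2/r₁ − 1/a_t)] = 9317 m/s.
Δv₁ = v_p − v_c1 = 1580 m/s.
At r₂: circular v_c2 = √(μ/r₂) = 4763 m/s; transfer-apogee v_a = √[μ(2/r₂ − 1/a_t)] = 3531 m/s.
Δv₂ = v_c2 − v_a = 1232 m/s.
Total Δv = Δv₁ + Δv₂ = 2812 m/s.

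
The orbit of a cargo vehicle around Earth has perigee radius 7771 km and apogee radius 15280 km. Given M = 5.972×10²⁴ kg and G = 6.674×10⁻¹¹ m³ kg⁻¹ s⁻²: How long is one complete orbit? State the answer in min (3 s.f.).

T ≈ 205 min

μ = GM = 6.674×10⁻¹¹ × 5.972×10²⁴ = 3.986×10¹⁴ m³/s².
Semi-major axis a = (r_p + r_a)/2 = (7771.0 + 15280)/2 = 11526 km = 1.153×10⁷ m.
By Kepler's third law T = 2π√(a³/μ) = 2π × 1.960×10³ = 1.231×10⁴ s.
= 205.2 min.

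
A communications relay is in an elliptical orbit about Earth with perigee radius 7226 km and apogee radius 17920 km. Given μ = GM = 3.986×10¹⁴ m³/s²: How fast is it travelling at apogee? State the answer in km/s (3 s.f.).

v ≈ 3.58 km/s

Semi-major axis a = (r_p + r_a)/2 = 12573 km = 1.257×10⁷ m.
Vis-viva: v² = μ(2/r − 1/a) = 3.986×10¹⁴ × (1.116×10⁻⁷ − 7.954×10⁻⁸) = 1.278×10⁷ m²/s².
v = 3575 m/s = 3.575 km/s.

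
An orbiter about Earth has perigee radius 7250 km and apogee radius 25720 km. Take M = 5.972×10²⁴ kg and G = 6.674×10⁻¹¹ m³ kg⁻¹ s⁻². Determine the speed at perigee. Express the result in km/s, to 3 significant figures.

v ≈ 9.26 km/s

μ = GM = 6.674×10⁻¹¹ × 5.972×10²⁴ = 3.986×10¹⁴ m³/s².
Semi-major axis a = (r_p + r_a)/2 = 16485 km = 1.648×10⁷ m.
Vis-viva: v² = μ(2/r − 1/a) = 3.986×10¹⁴ × (2.759×10⁻⁷ − 6.066×10⁻⁸) = 8.577×10⁷ m²/s².
v = 9261 m/s = 9.261 km/s.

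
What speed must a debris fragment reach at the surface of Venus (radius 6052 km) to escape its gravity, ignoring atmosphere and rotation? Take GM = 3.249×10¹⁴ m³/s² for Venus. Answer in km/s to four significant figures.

v_esc ≈ 10.36 km/s

r = R = 6.052×10⁶ m.
Escape speed v_esc = √(2μ/r) = √(2 × 3.249×10¹⁴ / 6.052×10⁶) = √(1.074×10⁸) = 10360 m/s.
= 10.36 km/s.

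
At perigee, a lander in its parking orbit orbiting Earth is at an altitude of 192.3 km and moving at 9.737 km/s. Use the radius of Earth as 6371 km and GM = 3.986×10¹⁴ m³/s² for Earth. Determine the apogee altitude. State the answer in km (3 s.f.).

apogee altitude ≈ 17000 km

r_p = 6371 + 192.3 = 6563.3 km = 6.563×10⁶ m.
Specific energy ε = v²/2 − μ/r = -1.333×10⁷ J/kg, so a = −μ/(2ε) = 1.495×10⁷ m.
The apsides satisfy r_p + r_a = 2a, so the apogee radius is 2a − r_p = 2.335×10⁷ m = 23346 km.
Apogee altitude = 23346 − 6371 = 16975 km.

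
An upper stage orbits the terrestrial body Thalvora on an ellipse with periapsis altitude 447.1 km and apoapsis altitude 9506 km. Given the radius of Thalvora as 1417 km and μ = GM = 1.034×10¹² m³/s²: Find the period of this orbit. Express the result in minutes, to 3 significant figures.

r_p = 1417 + 447.1 = 1864.1 km = 1.8641×10⁶ m.
r_a = 1417 + 9506 = 10923 km = 1.0923×10⁷ m.
Semi-major axis a = (r_p + r_a)/2 = (1864.1 + 10923)/2 = 6393.6 km = 6.394×10⁶ m.
By Kepler's third law T = 2π√(a³/μ) = 2π × 1.590×10⁴ = 9.989×10⁴ s.
= 1665 minutes.

T ≈ 1660 minutes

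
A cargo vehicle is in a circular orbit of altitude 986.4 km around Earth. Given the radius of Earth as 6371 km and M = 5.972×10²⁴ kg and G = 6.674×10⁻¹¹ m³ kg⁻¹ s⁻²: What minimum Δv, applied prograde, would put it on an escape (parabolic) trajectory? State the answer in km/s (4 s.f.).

Δv ≈ 3.049 km/s

μ = GM = 6.674×10⁻¹¹ × 5.972×10²⁴ = 3.986×10¹⁴ m³/s².
r = 6371 + 986.4 = 7357.4 km = 7.3574×10⁶ m.
Circular speed v_c = √(μ/r) = 7360 m/s.
Escape speed v_esc = √(2μ/r) = √2 × v_c = 10410 m/s.
Δv = v_esc − v_c = 3049 m/s = 3.049 km/s.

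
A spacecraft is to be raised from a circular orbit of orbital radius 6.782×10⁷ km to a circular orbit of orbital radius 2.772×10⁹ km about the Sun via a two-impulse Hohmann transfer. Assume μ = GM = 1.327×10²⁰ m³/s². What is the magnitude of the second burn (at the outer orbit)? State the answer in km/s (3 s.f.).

Δv ≈ 5.41 km/s

r₁ = 6.782×10⁷ km = 6.782×10¹⁰ m.
r₂ = 2.772×10⁹ km = 2.772×10¹² m.
Transfer ellipse a_t = (r₁ + r₂)/2 = 1.420×10¹² m.
At r₁: circular v_c1 = √(μ/r₁) = 44230 m/s; transfer-perihelion v_p = √[μ(2/r₁ − 1/a_t)] = 61800 m/s.
At r₂: circular v_c2 = √(μ/r₂) = 6919 m/s; transfer-aphelion v_a = √[μ(2/r₂ − 1/a_t)] = 1512 m/s.
Δv₂ = v_c2 − v_a = 5407 m/s.
= 5.407 km/s.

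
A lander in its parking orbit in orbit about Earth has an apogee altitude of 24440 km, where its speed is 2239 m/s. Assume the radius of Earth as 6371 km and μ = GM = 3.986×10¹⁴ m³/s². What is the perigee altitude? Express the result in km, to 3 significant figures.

perigee altitude ≈ 1030 km

r_a = 6371 + 24440 = 30811 km = 3.081×10⁷ m.
Specific energy ε = v²/2 − μ/r = -1.043×10⁷ J/kg, so a = −μ/(2ε) = 1.911×10⁷ m.
The apsides satisfy r_p + r_a = 2a, so the perigee radius is 2a − r_a = 7.404×10⁶ m = 7404.3 km.
Perigee altitude = 7404.3 − 6371 = 1033.3 km.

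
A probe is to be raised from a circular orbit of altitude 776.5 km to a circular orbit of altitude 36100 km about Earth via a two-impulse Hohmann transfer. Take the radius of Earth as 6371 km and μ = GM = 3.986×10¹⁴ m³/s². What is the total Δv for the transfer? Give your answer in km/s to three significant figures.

r₁ = 6371 + 776.5 = 7147.5 km = 7.1475×10⁶ m.
r₂ = 6371 + 36100 = 42471 km = 4.2471×10⁷ m.
Transfer ellipse a_t = (r₁ + r₂)/2 = 2.481×10⁷ m.
At r₁: circular v_c1 = √(μ/r₁) = 7468 m/s; transfer-perigee v_p = √[μ(2/r₁ − 1/a_t)] = 9771 m/s.
Δv₁ = v_p − v_c1 = 2303 m/s.
At r₂: circular v_c2 = √(μ/r₂) = 3064 m/s; transfer-apogee v_a = √[μ(2/r₂ − 1/a_t)] = 1644 m/s.
Δv₂ = v_c2 − v_a = 1419 m/s.
Total Δv = Δv₁ + Δv₂ = 3722 m/s = 3.722 km/s.

Δv_total ≈ 3.72 km/s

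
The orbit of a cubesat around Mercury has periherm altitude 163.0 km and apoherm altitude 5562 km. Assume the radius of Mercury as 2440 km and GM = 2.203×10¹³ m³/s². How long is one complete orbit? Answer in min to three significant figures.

r_p = 2440 + 163.0 = 2603.0 km = 2.6030×10⁶ m.
r_a = 2440 + 5562 = 8002.0 km = 8.0020×10⁶ m.
Semi-major axis a = (r_p + r_a)/2 = (2603.0 + 8002.0)/2 = 5302.5 km = 5.302×10⁶ m.
By Kepler's third law T = 2π√(a³/μ) = 2π × 2.601×10³ = 1.635×10⁴ s.
= 272.4 min.

T ≈ 272 min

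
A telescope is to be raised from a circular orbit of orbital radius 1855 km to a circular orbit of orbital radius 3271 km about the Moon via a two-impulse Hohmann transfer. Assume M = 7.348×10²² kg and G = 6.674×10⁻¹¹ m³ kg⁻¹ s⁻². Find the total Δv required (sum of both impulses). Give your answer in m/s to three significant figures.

μ = GM = 6.674×10⁻¹¹ × 7.348×10²² = 4.904×10¹² m³/s².
r₁ = 1855 km = 1.855×10⁶ m.
r₂ = 3271 km = 3.271×10⁶ m.
Transfer ellipse a_t = (r₁ + r₂)/2 = 2.563×10⁶ m.
At r₁: circular v_c1 = √(μ/r₁) = 1626 m/s; transfer-perilune v_p = √[μ(2/r₁ − 1/a_t)] = 1837 m/s.
Δv₁ = v_p − v_c1 = 210.9 m/s.
At r₂: circular v_c2 = √(μ/r₂) = 1224 m/s; transfer-apolune v_a = √[μ(2/r₂ − 1/a_t)] = 1042 m/s.
Δv₂ = v_c2 − v_a = 182.8 m/s.
Total Δv = Δv₁ + Δv₂ = 393.7 m/s.

Δv_total ≈ 394 m/s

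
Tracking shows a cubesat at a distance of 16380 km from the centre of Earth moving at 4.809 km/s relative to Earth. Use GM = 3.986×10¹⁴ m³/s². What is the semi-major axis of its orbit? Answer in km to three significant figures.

a ≈ 15600 km

r = 1.638×10⁷ m.
Vis-viva rearranged: 1/a = 2/r − v²/μ = 1.221×10⁻⁷ − 5.802×10⁻⁸ = 6.408×10⁻⁸ m⁻¹.
a = 1.561×10⁷ m = 15605 km.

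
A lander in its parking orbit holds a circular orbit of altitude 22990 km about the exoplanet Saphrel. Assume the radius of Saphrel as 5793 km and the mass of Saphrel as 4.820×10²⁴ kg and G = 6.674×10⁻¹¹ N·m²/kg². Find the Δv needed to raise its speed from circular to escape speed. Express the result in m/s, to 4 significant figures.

μ = GM = 6.674×10⁻¹¹ × 4.820×10²⁴ = 3.217×10¹⁴ m³/s².
r = 5793 + 22990 = 28783 km = 2.8783×10⁷ m.
Circular speed v_c = √(μ/r) = 3343 m/s.
Escape speed v_esc = √(2μ/r) = √2 × v_c = 4728 m/s.
Δv = v_esc − v_c = 1385 m/s.

Δv ≈ 1385 m/s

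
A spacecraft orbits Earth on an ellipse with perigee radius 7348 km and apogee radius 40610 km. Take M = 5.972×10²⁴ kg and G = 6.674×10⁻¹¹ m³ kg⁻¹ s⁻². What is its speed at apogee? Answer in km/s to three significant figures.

μ = GM = 6.674×10⁻¹¹ × 5.972×10²⁴ = 3.986×10¹⁴ m³/s².
Semi-major axis a = (r_p + r_a)/2 = 23979 km = 2.398×10⁷ m.
Vis-viva: v² = μ(2/r − 1/a) = 3.986×10¹⁴ × (4.925×10⁻⁸ − 4.170×10⁻⁸) = 3.008×10⁶ m²/s².
v = 1734 m/s = 1.734 km/s.

v ≈ 1.73 km/s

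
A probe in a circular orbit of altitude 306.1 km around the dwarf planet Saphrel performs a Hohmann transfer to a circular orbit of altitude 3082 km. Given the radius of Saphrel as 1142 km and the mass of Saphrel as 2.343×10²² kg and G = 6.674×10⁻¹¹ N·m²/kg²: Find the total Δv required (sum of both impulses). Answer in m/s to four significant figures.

μ = GM = 6.674×10⁻¹¹ × 2.343×10²² = 1.564×10¹² m³/s².
r₁ = 1142 + 306.1 = 1448.1 km = 1.4481×10⁶ m.
r₂ = 1142 + 3082 = 4224.0 km = 4.2240×10⁶ m.
Transfer ellipse a_t = (r₁ + r₂)/2 = 2.836×10⁶ m.
At r₁: circular v_c1 = √(μ/r₁) = 1039 m/s; transfer-periapsis v_p = √[μ(2/r₁ − 1/a_t)] = 1268 m/s.
Δv₁ = v_p − v_c1 = 229.0 m/s.
At r₂: circular v_c2 = √(μ/r₂) = 608.4 m/s; transfer-apoapsis v_a = √[μ(2/r₂ − 1/a_t)] = 434.8 m/s.
Δv₂ = v_c2 − v_a = 173.7 m/s.
Total Δv = Δv₁ + Δv₂ = 402.7 m/s.

Δv_total ≈ 402.7 m/s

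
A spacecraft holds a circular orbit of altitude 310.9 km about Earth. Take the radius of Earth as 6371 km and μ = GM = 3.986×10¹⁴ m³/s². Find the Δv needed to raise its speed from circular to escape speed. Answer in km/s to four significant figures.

Δv ≈ 3.199 km/s

r = 6371 + 310.9 = 6681.9 km = 6.6819×10⁶ m.
Circular speed v_c = √(μ/r) = 7724 m/s.
Escape speed v_esc = √(2μ/r) = √2 × v_c = 10920 m/s.
Δv = v_esc − v_c = 3199 m/s = 3.199 km/s.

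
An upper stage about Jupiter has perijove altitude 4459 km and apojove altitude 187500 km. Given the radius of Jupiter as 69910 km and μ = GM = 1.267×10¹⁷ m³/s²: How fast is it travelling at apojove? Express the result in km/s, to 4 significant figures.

r_p = 69910 + 4459 = 74369 km = 7.4369×10⁷ m.
r_a = 69910 + 187500 = 257410 km = 2.5741×10⁸ m.
Semi-major axis a = (r_p + r_a)/2 = 1.6589×10⁵ km = 1.659×10⁸ m.
Vis-viva: v² = μ(2/r − 1/a) = 1.267×10¹⁷ × (7.770×10⁻⁹ − 6.028×10⁻⁹) = 2.207×10⁸ m²/s².
v = 14850 m/s = 14.85 km/s.

v ≈ 14.85 km/s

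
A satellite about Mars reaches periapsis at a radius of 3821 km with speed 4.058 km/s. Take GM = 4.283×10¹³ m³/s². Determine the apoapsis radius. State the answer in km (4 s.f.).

apoapsis radius ≈ 10570 km

r_p = 3.821×10⁶ m.
Specific energy ε = v²/2 − μ/r = -2.975×10⁶ J/kg, so a = −μ/(2ε) = 7.197×10⁶ m.
The apsides satisfy r_p + r_a = 2a, so the apoapsis radius is 2a − r_p = 1.057×10⁷ m = 10574 km.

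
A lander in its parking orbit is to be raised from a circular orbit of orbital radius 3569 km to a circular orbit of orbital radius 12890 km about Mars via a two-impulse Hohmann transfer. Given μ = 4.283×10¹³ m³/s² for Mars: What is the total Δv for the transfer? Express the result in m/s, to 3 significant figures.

r₁ = 3569 km = 3.569×10⁶ m.
r₂ = 12890 km = 1.289×10⁷ m.
Transfer ellipse a_t = (r₁ + r₂)/2 = 8.230×10⁶ m.
At r₁: circular v_c1 = √(μ/r₁) = 3464 m/s; transfer-periapsis v_p = √[μ(2/r₁ − 1/a_t)] = 4336 m/s.
Δv₁ = v_p − v_c1 = 871.3 m/s.
At r₂: circular v_c2 = √(μ/r₂) = 1823 m/s; transfer-apoapsis v_a = √[μ(2/r₂ − 1/a_t)] = 1200 m/s.
Δv₂ = v_c2 − v_a = 622.4 m/s.
Total Δv = Δv₁ + Δv₂ = 1494 m/s.

Δv_total ≈ 1490 m/s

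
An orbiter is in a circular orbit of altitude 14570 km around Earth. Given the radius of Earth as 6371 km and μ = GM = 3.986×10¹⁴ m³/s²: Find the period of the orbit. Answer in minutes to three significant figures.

r = 6371 + 14570 = 20941 km = 2.0941×10⁷ m.
Kepler's third law: T = 2π√(r³/μ) = 2π√((2.094×10⁷)³ / 3.986×10¹⁴).
r³/μ = 2.304×10⁷ s², so T = 2π × 4.800×10³ = 3.016×10⁴ s.
Converting: 3.016×10⁴ s ÷ 60.00 = 502.6 minutes.

T ≈ 503 minutes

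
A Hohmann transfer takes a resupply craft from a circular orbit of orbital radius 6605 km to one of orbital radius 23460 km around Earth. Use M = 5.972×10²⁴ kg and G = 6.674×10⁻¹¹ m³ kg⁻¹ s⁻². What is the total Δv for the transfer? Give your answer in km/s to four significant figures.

μ = GM = 6.674×10⁻¹¹ × 5.972×10²⁴ = 3.986×10¹⁴ m³/s².
r₁ = 6605 km = 6.605×10⁶ m.
r₂ = 23460 km = 2.346×10⁷ m.
Transfer ellipse a_t = (r₁ + r₂)/2 = 1.503×10⁷ m.
At r₁: circular v_c1 = √(μ/r₁) = 7768 m/s; transfer-perigee v_p = √[μ(2/r₁ − 1/a_t)] = 9704 m/s.
Δv₁ = v_p − v_c1 = 1936 m/s.
At r₂: circular v_c2 = √(μ/r₂) = 4122 m/s; transfer-apogee v_a = √[μ(2/r₂ − 1/a_t)] = 2732 m/s.
Δv₂ = v_c2 − v_a = 1390 m/s.
Total Δv = Δv₁ + Δv₂ = 3326 m/s = 3.326 km/s.

Δv_total ≈ 3.326 km/s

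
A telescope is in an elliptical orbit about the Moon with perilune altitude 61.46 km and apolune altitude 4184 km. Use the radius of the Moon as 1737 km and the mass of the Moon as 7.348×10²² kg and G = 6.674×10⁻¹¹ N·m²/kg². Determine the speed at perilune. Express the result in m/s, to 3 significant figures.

μ = GM = 6.674×10⁻¹¹ × 7.348×10²² = 4.904×10¹² m³/s².
r_p = 1737 + 61.46 = 1798.5 km = 1.7985×10⁶ m.
r_a = 1737 + 4184 = 5921.0 km = 5.9210×10⁶ m.
Semi-major axis a = (r_p + r_a)/2 = 3859.7 km = 3.860×10⁶ m.
Vis-viva: v² = μ(2/r − 1/a) = 4.904×10¹² × (1.112×10⁻⁶ − 2.591×10⁻⁷) = 4.183×10⁶ m²/s².
v = 2045 m/s.

v ≈ 2050 m/s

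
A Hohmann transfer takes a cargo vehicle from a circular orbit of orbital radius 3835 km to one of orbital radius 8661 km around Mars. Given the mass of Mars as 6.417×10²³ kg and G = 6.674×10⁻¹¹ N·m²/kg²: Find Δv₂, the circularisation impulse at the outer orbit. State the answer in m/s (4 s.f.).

Δv ≈ 481.5 m/s

μ = GM = 6.674×10⁻¹¹ × 6.417×10²³ = 4.283×10¹³ m³/s².
r₁ = 3835 km = 3.835×10⁶ m.
r₂ = 8661 km = 8.661×10⁶ m.
Transfer ellipse a_t = (r₁ + r₂)/2 = 6.248×10⁶ m.
At r₁: circular v_c1 = √(μ/r₁) = 3342 m/s; transfer-periapsis v_p = √[μ(2/r₁ − 1/a_t)] = 3935 m/s.
At r₂: circular v_c2 = √(μ/r₂) = 2224 m/s; transfer-apoapsis v_a = √[μ(2/r₂ − 1/a_t)] = 1742 m/s.
Δv₂ = v_c2 − v_a = 481.5 m/s.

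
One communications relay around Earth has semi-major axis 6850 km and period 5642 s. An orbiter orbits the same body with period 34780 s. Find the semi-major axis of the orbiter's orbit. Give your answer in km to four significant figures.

Kepler's third law: a³ ∝ T², so a₂ = a₁ (T₂/T₁)^(2/3).
T₂/T₁ = 6.164, (T₂/T₁)^(2/3) = 3.362.
a₂ = 6850 × 3.362 = 23030 km.

a₂ ≈ 23030 km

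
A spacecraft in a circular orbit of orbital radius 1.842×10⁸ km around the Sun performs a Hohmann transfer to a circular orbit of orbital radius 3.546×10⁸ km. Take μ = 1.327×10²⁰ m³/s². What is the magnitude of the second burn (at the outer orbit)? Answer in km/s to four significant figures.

r₁ = 1.842×10⁸ km = 1.842×10¹¹ m.
r₂ = 3.546×10⁸ km = 3.546×10¹¹ m.
Transfer ellipse a_t = (r₁ + r₂)/2 = 2.694×10¹¹ m.
At r₁: circular v_c1 = √(μ/r₁) = 26840 m/s; transfer-perihelion v_p = √[μ(2/r₁ − 1/a_t)] = 30790 m/s.
At r₂: circular v_c2 = √(μ/r₂) = 19340 m/s; transfer-aphelion v_a = √[μ(2/r₂ − 1/a_t)] = 16000 m/s.
Δv₂ = v_c2 − v_a = 3349 m/s.
= 3.349 km/s.

Δv ≈ 3.349 km/s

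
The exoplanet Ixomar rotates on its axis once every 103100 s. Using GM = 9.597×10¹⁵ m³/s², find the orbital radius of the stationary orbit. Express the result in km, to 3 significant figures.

A synchronous orbit has period T, so by Kepler's third law a = (μT²/4π²)^(1/3).
μT²/4π² = 9.597×10¹⁵ × (1.031×10⁵)² / 39.48 = 2.584×10²⁴ m³.
a = 1.372×10⁸ m = 1.3722×10⁵ km.

r_sync ≈ 1.37×10⁵ km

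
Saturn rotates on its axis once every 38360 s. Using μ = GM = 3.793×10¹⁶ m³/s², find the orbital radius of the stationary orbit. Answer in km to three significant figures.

A synchronous orbit has period T, so by Kepler's third law a = (μT²/4π²)^(1/3).
μT²/4π² = 3.793×10¹⁶ × (3.836×10⁴)² / 39.48 = 1.414×10²⁴ m³.
a = 1.122×10⁸ m = 1.1223×10⁵ km.

r_sync ≈ 1.12×10⁵ km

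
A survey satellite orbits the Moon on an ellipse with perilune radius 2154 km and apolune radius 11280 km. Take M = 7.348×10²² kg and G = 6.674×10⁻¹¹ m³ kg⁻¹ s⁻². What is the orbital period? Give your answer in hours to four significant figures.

T ≈ 13.72 hours

μ = GM = 6.674×10⁻¹¹ × 7.348×10²² = 4.904×10¹² m³/s².
Semi-major axis a = (r_p + r_a)/2 = (2154.0 + 11280)/2 = 6717.0 km = 6.717×10⁶ m.
By Kepler's third law T = 2π√(a³/μ) = 2π × 7.861×10³ = 4.939×10⁴ s.
= 13.72 hours.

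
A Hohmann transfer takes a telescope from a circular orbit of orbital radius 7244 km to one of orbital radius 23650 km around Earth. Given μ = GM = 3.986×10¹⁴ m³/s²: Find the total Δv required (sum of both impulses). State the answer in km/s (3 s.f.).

r₁ = 7244 km = 7.244×10⁶ m.
r₂ = 23650 km = 2.365×10⁷ m.
Transfer ellipse a_t = (r₁ + r₂)/2 = 1.545×10⁷ m.
At r₁: circular v_c1 = √(μ/r₁) = 7418 m/s; transfer-perigee v_p = √[μ(2/r₁ − 1/a_t)] = 9179 m/s.
Δv₁ = v_p − v_c1 = 1761 m/s.
At r₂: circular v_c2 = √(μ/r₂) = 4105 m/s; transfer-apogee v_a = √[μ(2/r₂ − 1/a_t)] = 2811 m/s.
Δv₂ = v_c2 − v_a = 1294 m/s.
Total Δv = Δv₁ + Δv₂ = 3055 m/s = 3.055 km/s.

Δv_total ≈ 3.05 km/s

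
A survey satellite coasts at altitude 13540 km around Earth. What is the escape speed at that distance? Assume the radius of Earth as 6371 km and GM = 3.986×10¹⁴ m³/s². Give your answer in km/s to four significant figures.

v_esc ≈ 6.328 km/s

r = 6371 + 13540 = 19911 km = 1.9911×10⁷ m.
Escape speed v_esc = √(2μ/r) = √(2 × 3.986×10¹⁴ / 1.991×10⁷) = √(4.004×10⁷) = 6328 m/s.
= 6.328 km/s.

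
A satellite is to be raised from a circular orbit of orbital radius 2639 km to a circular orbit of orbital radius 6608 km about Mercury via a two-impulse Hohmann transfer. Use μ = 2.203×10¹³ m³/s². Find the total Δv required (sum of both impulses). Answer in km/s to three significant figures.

Δv_total ≈ 1.01 km/s

r₁ = 2639 km = 2.639×10⁶ m.
r₂ = 6608 km = 6.608×10⁶ m.
Transfer ellipse a_t = (r₁ + r₂)/2 = 4.624×10⁶ m.
At r₁: circular v_c1 = √(μ/r₁) = 2889 m/s; transfer-periherm v_p = √[μ(2/r₁ − 1/a_t)] = 3454 m/s.
Δv₁ = v_p − v_c1 = 564.9 m/s.
At r₂: circular v_c2 = √(μ/r₂) = 1826 m/s; transfer-apoherm v_a = √[μ(2/r₂ − 1/a_t)] = 1379 m/s.
Δv₂ = v_c2 − v_a = 446.4 m/s.
Total Δv = Δv₁ + Δv₂ = 1011 m/s = 1.011 km/s.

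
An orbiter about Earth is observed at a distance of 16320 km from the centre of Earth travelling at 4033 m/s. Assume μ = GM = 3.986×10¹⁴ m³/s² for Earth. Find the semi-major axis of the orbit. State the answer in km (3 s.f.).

a ≈ 12200 km

r = 1.632×10⁷ m.
Specific orbital energy ε = v²/2 − μ/r = (4033)²/2 − 3.986×10¹⁴/1.632×10⁷ = -1.629×10⁷ J/kg.
Since ε = −μ/(2a), a = −μ/(2ε) = 1.223×10⁷ m = 12233 km.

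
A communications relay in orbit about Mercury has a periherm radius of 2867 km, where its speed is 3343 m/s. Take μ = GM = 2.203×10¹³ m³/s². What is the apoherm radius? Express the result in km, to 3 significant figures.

apoherm radius ≈ 7640 km

r_p = 2.867×10⁶ m.
Specific energy ε = v²/2 − μ/r = -2.096×10⁶ J/kg, so a = −μ/(2ε) = 5.255×10⁶ m.
The apsides satisfy r_p + r_a = 2a, so the apoherm radius is 2a − r_p = 7.643×10⁶ m = 7642.7 km.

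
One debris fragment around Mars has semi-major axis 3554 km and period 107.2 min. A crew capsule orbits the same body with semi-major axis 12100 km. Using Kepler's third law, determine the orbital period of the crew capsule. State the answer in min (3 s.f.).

Kepler's third law: T² ∝ a³, so T₂ = T₁ (a₂/a₁)^(3/2).
a₂/a₁ = 3.405, (a₂/a₁)^(3/2) = 6.282.
T₂ = 107.2 × 6.282 = 673.4 min.

T₂ ≈ 673 min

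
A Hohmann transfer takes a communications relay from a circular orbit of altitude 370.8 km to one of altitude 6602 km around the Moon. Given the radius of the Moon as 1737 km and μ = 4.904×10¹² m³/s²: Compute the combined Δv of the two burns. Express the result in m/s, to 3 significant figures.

r₁ = 1737 + 370.8 = 2107.8 km = 2.1078×10⁶ m.
r₂ = 1737 + 6602 = 8339.0 km = 8.3390×10⁶ m.
Transfer ellipse a_t = (r₁ + r₂)/2 = 5.223×10⁶ m.
At r₁: circular v_c1 = √(μ/r₁) = 1525 m/s; transfer-perilune v_p = √[μ(2/r₁ − 1/a_t)] = 1927 m/s.
Δv₁ = v_p − v_c1 = 401.9 m/s.
At r₂: circular v_c2 = √(μ/r₂) = 766.9 m/s; transfer-apolune v_a = √[μ(2/r₂ − 1/a_t)] = 487.1 m/s.
Δv₂ = v_c2 − v_a = 279.7 m/s.
Total Δv = Δv₁ + Δv₂ = 681.7 m/s.

Δv_total ≈ 682 m/s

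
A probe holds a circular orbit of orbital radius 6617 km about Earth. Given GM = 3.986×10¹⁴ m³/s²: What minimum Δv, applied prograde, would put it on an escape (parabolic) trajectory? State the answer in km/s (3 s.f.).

r = 6617 km = 6.617×10⁶ m.
Circular speed v_c = √(μ/r) = 7761 m/s.
Escape speed v_esc = √(2μ/r) = √2 × v_c = 10980 m/s.
Δv = v_esc − v_c = 3215 m/s = 3.215 km/s.

Δv ≈ 3.21 km/s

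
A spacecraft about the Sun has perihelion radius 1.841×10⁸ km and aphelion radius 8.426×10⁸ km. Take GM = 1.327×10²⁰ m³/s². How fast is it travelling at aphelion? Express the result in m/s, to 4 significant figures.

v ≈ 7515 m/s

Semi-major axis a = (r_p + r_a)/2 = 5.1335×10⁸ km = 5.134×10¹¹ m.
Vis-viva: v² = μ(2/r − 1/a) = 1.327×10²⁰ × (2.374×10⁻¹² − 1.948×10⁻¹²) = 5.648×10⁷ m²/s².
v = 7515 m/s.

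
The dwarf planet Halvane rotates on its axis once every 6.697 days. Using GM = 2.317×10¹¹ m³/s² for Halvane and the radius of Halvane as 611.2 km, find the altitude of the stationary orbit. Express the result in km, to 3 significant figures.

T = 6.697 days = 5.786×10⁵ s.
A synchronous orbit has period T, so by Kepler's third law a = (μT²/4π²)^(1/3).
μT²/4π² = 2.317×10¹¹ × (5.786×10⁵)² / 39.48 = 1.965×10²¹ m³.
a = 1.253×10⁷ m = 12525 km.
Altitude h = a − R = 12525 − 611.2 = 11914 km.

h_sync ≈ 11900 km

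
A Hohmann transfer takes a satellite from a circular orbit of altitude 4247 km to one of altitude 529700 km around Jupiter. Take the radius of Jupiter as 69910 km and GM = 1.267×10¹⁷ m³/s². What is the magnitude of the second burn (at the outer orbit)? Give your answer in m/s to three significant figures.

r₁ = 69910 + 4247 = 74157 km = 7.4157×10⁷ m.
r₂ = 69910 + 529700 = 599610 km = 5.9961×10⁸ m.
Transfer ellipse a_t = (r₁ + r₂)/2 = 3.369×10⁸ m.
At r₁: circular v_c1 = √(μ/r₁) = 41330 m/s; transfer-perijove v_p = √[μ(2/r₁ − 1/a_t)] = 55150 m/s.
At r₂: circular v_c2 = √(μ/r₂) = 14540 m/s; transfer-apojove v_a = √[μ(2/r₂ − 1/a_t)] = 6820 m/s.
Δv₂ = v_c2 − v_a = 7716 m/s.

Δv ≈ 7720 m/s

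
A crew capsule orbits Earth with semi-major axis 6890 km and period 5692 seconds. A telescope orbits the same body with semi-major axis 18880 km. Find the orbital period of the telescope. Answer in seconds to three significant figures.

Kepler's third law: T² ∝ a³, so T₂ = T₁ (a₂/a₁)^(3/2).
a₂/a₁ = 2.740, (a₂/a₁)^(3/2) = 4.536.
T₂ = 5692 × 4.536 = 25820 seconds.

T₂ ≈ 25800 seconds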